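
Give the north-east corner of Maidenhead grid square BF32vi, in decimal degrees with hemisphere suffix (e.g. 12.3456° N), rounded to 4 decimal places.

Field B=1, F=5: +1·20° lon, +5·10° lat → SW at lon -160°, lat -40°.
Square 3, 2: +3·2° lon, +2·1° lat → SW at lon -154°, lat -38°.
Subsquare v=21, i=8: +21·0.0833333° lon, +8·0.0416667° lat → SW at lon -152.25°, lat -37.6667°.
Cell spans 0.0833333° lon × 0.0416667° lat. NE corner is SW corner plus one full cell.
latitude 37.6250° S, longitude 152.1667° W.

37.6250° S, 152.1667° W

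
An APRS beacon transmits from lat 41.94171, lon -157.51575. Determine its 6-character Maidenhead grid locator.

BN11fw

Shift to the Maidenhead origin (180°W, 90°S): lon 22.4843, lat 131.9417.
Field: lon ⌊22.4843/20⌋ = 1 → B; lat ⌊131.9417/10⌋ = 13 → N.
Square: lon ⌊2.4843/2⌋ = 1; lat ⌊1.9417/1⌋ = 1.
Subsquare: lon ⌊0.4843/0.0833333⌋ = 5 → f; lat ⌊0.9417/0.0416667⌋ = 22 → w.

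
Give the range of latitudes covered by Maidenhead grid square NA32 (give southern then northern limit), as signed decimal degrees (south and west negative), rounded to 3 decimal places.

Field N=13, A=0: +13·20° lon, +0·10° lat → SW at lon 80°, lat -90°.
Square 3, 2: +3·2° lon, +2·1° lat → SW at lon 86°, lat -88°.
Cell spans 2° lon × 1° lat.
south -88.000, north -87.000.

-88.000, -87.000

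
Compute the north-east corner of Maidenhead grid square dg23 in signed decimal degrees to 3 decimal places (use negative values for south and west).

-26.000, -114.000

Field D=3, G=6: +3·20° lon, +6·10° lat → SW at lon -120°, lat -30°.
Square 2, 3: +2·2° lon, +3·1° lat → SW at lon -116°, lat -27°.
Cell spans 2° lon × 1° lat. NE corner is SW corner plus one full cell.
latitude -26.000, longitude -114.000.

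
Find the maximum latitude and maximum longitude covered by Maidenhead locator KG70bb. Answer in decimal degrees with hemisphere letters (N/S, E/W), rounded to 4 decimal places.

29.9167° S, 34.1667° E

Field K=10, G=6: +10·20° lon, +6·10° lat → SW at lon 20°, lat -30°.
Square 7, 0: +7·2° lon, +0·1° lat → SW at lon 34°, lat -30°.
Subsquare b=1, b=1: +1·0.0833333° lon, +1·0.0416667° lat → SW at lon 34.0833°, lat -29.9583°.
Cell spans 0.0833333° lon × 0.0416667° lat. NE corner is SW corner plus one full cell.
latitude 29.9167° S, longitude 34.1667° E.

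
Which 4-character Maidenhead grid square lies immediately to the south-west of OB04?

NB93

Longitude square 0; −1 → -1, wraps to 9, carry into field.
Longitude field O = 14; −1 → 13 = N.
Latitude square 4; −1 → 3.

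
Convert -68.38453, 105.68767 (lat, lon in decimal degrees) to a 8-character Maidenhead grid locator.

Add 180° to longitude and 90° to latitude: 285.68767, 21.61547.
Field: 285.68767/20 → 14 → O, 21.61547/10 → 2 → C; chars OC.
Square: 5.68767/2 → 2, 1.61547/1 → 1; chars 21.
Subsquare: 1.68767/0.0833333 → 20 → u, 0.61547/0.0416667 → 14 → o; chars uo.
Extended square: 0.02100/0.00833333 → 2, 0.03214/0.00416667 → 7; chars 27.

OC21uo27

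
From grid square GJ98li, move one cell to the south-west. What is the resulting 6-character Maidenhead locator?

GJ98kh

Longitude subsquare l = 11; −1 → 10 = k.
Latitude subsquare i = 8; −1 → 7 = h.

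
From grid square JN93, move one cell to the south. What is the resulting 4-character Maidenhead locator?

JN92

Latitude square 3; −1 → 2.
The longitude characters are unchanged.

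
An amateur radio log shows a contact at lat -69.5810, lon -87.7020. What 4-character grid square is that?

EC60

Add 180° to longitude and 90° to latitude: 92.30, 20.42.
Field: lon ⌊92.30/20⌋ = 4 → E; lat ⌊20.42/10⌋ = 2 → C.
Square: lon ⌊12.30/2⌋ = 6; lat ⌊0.42/1⌋ = 0.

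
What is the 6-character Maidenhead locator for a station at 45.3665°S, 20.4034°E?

Offset from 180°W / 90°S: lon 200.4034°, lat 44.6335°.
Field: 200.4034/20 → 10 → K, 44.6335/10 → 4 → E; chars KE.
Square: 0.4034/2 → 0, 4.6335/1 → 4; chars 04.
Subsquare: 0.4034/0.0833333 → 4 → e, 0.6335/0.0416667 → 15 → p; chars ep.

KE04ep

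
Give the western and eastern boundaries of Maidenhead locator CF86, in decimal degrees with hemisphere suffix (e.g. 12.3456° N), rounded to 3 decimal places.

Field C=2, F=5: +2·20° lon, +5·10° lat → SW at lon -140°, lat -40°.
Square 8, 6: +8·2° lon, +6·1° lat → SW at lon -124°, lat -34°.
Cell spans 2° lon × 1° lat.
west 124.000° W, east 122.000° W.

124.000° W, 122.000° W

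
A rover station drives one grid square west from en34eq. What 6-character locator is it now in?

Longitude subsquare e = 4; −1 → 3 = d.
The latitude characters are unchanged.

EN34dq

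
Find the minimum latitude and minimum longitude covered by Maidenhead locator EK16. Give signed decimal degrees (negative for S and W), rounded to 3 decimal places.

16.000, -98.000

Field E=4, K=10: +4·20° lon, +10·10° lat → SW at lon -100°, lat 10°.
Square 1, 6: +1·2° lon, +6·1° lat → SW at lon -98°, lat 16°.
latitude 16.000, longitude -98.000.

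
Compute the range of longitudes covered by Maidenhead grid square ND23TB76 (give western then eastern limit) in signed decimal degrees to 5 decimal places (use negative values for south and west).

85.64167, 85.65000

Field N=13, D=3: +13·20° lon, +3·10° lat → SW at lon 80°, lat -60°.
Square 2, 3: +2·2° lon, +3·1° lat → SW at lon 84°, lat -57°.
Subsquare t=19, b=1: +19·0.0833333° lon, +1·0.0416667° lat → SW at lon 85.5833°, lat -56.9583°.
Extended square 7, 6: +7·0.00833333° lon, +6·0.00416667° lat → SW at lon 85.6417°, lat -56.9333°.
Cell spans 0.00833333° lon × 0.00416667° lat.
west 85.64167, east 85.65000.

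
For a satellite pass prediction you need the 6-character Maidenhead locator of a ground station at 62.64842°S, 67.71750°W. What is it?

Shift to the Maidenhead origin (180°W, 90°S): lon 112.2825, lat 27.3516.
Field: lon ⌊112.2825/20⌋ = 5 → F; lat ⌊27.3516/10⌋ = 2 → C.
Square: lon ⌊12.2825/2⌋ = 6; lat ⌊7.3516/1⌋ = 7.
Subsquare: lon ⌊0.2825/0.0833333⌋ = 3 → d; lat ⌊0.3516/0.0416667⌋ = 8 → i.

FC67di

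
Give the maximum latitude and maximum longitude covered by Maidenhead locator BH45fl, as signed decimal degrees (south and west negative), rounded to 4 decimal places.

-14.5000, -151.5000

Field B=1, H=7: +1·20° lon, +7·10° lat → SW at lon -160°, lat -20°.
Square 4, 5: +4·2° lon, +5·1° lat → SW at lon -152°, lat -15°.
Subsquare f=5, l=11: +5·0.0833333° lon, +11·0.0416667° lat → SW at lon -151.583°, lat -14.5417°.
Cell spans 0.0833333° lon × 0.0416667° lat. NE corner is SW corner plus one full cell.
latitude -14.5000, longitude -151.5000.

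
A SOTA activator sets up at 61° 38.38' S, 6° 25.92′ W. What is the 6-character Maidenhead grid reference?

IC68si

Shift to the Maidenhead origin (180°W, 90°S): lon 173.5680, lat 28.3603.
Field: lon ⌊173.5680/20⌋ = 8 → I; lat ⌊28.3603/10⌋ = 2 → C.
Square: lon ⌊13.5680/2⌋ = 6; lat ⌊8.3603/1⌋ = 8.
Subsquare: lon ⌊1.5680/0.0833333⌋ = 18 → s; lat ⌊0.3603/0.0416667⌋ = 8 → i.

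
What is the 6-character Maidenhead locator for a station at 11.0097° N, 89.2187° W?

EK51ja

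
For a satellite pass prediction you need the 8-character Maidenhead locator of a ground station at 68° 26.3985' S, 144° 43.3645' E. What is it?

QC21in64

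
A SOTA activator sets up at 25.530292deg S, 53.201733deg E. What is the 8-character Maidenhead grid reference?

Add 180° to longitude and 90° to latitude: 233.20173, 64.46971.
Field: lon ⌊233.20173/20⌋ = 11 → L; lat ⌊64.46971/10⌋ = 6 → G.
Square: lon ⌊13.20173/2⌋ = 6; lat ⌊4.46971/1⌋ = 4.
Subsquare: lon ⌊1.20173/0.0833333⌋ = 14 → o; lat ⌊0.46971/0.0416667⌋ = 11 → l.
Extended square: lon ⌊0.03507/0.00833333⌋ = 4; lat ⌊0.01137/0.00416667⌋ = 2.

LG64ol42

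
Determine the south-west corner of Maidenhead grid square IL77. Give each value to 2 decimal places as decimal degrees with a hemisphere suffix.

Field I=8, L=11: +8·20° lon, +11·10° lat → SW at lon -20°, lat 20°.
Square 7, 7: +7·2° lon, +7·1° lat → SW at lon -6°, lat 27°.
latitude 27.00° N, longitude 6.00° W.

27.00° N, 6.00° W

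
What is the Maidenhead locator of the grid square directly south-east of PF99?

QF08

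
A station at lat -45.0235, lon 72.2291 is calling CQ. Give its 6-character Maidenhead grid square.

ME64cx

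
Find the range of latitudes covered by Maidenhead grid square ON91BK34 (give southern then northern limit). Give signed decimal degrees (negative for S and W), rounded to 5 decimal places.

Field O=14, N=13: +14·20° lon, +13·10° lat → SW at lon 100°, lat 40°.
Square 9, 1: +9·2° lon, +1·1° lat → SW at lon 118°, lat 41°.
Subsquare b=1, k=10: +1·0.0833333° lon, +10·0.0416667° lat → SW at lon 118.083°, lat 41.4167°.
Extended square 3, 4: +3·0.00833333° lon, +4·0.00416667° lat → SW at lon 118.108°, lat 41.4333°.
Cell spans 0.00833333° lon × 0.00416667° lat.
south 41.43333, north 41.43750.

41.43333, 41.43750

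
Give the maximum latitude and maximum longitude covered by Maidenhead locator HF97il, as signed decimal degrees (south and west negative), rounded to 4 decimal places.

-32.5000, -21.2500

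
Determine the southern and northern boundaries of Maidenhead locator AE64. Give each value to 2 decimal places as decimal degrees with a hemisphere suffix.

Field A=0, E=4: +0·20° lon, +4·10° lat → SW at lon -180°, lat -50°.
Square 6, 4: +6·2° lon, +4·1° lat → SW at lon -168°, lat -46°.
Cell spans 2° lon × 1° lat.
south 46.00° S, north 45.00° S.

46.00° S, 45.00° S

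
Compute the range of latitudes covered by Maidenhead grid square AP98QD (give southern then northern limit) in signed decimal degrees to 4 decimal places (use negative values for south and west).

68.1250, 68.1667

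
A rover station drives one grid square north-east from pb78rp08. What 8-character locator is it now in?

Longitude extended square 0; +1 → 1.
Latitude extended square 8; +1 → 9.

PB78rp19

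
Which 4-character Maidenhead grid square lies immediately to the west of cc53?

CC43

Longitude square 5; −1 → 4.
The latitude characters are unchanged.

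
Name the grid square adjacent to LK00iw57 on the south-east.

Longitude extended square 5; +1 → 6.
Latitude extended square 7; −1 → 6.

LK00iw66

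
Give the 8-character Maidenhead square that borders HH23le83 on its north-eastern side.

HH23le94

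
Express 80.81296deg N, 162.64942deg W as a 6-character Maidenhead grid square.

Shift to the Maidenhead origin (180°W, 90°S): lon 17.3506, lat 170.8130.
Field: 17.3506/20 → 0 → A, 170.8130/10 → 17 → R; chars AR.
Square: 17.3506/2 → 8, 0.8130/1 → 0; chars 80.
Subsquare: 1.3506/0.0833333 → 16 → q, 0.8130/0.0416667 → 19 → t; chars qt.

AR80qt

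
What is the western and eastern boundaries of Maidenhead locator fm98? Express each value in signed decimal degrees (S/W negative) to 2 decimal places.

-62.00, -60.00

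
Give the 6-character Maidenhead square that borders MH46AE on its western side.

MH36xe

Longitude subsquare a = 0; −1 → -1, wraps to 23 = x, carry into square.
Longitude square 4; −1 → 3.
The latitude characters are unchanged.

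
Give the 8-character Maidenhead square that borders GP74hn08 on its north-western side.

GP74gn99

Longitude extended square 0; −1 → -1, wraps to 9, carry into subsquare.
Longitude subsquare h = 7; −1 → 6 = g.
Latitude extended square 8; +1 → 9.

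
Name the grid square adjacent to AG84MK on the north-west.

AG84ll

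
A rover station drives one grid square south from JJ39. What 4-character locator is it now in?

JJ38

Latitude square 9; −1 → 8.
The longitude characters are unchanged.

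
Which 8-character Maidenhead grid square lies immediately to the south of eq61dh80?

Latitude extended square 0; −1 → -1, wraps to 9, carry into subsquare.
Latitude subsquare h = 7; −1 → 6 = g.
The longitude characters are unchanged.

EQ61dg89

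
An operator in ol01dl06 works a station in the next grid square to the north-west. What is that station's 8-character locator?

Longitude extended square 0; −1 → -1, wraps to 9, carry into subsquare.
Longitude subsquare d = 3; −1 → 2 = c.
Latitude extended square 6; +1 → 7.

OL01cl97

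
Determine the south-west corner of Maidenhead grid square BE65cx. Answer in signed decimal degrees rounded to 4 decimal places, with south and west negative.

Field B=1, E=4: +1·20° lon, +4·10° lat → SW at lon -160°, lat -50°.
Square 6, 5: +6·2° lon, +5·1° lat → SW at lon -148°, lat -45°.
Subsquare c=2, x=23: +2·0.0833333° lon, +23·0.0416667° lat → SW at lon -147.833°, lat -44.0417°.
latitude -44.0417, longitude -147.8333.

-44.0417, -147.8333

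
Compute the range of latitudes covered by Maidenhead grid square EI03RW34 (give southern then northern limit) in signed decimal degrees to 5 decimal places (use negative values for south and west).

-6.06667, -6.06250

Field E=4, I=8: +4·20° lon, +8·10° lat → SW at lon -100°, lat -10°.
Square 0, 3: +0·2° lon, +3·1° lat → SW at lon -100°, lat -7°.
Subsquare r=17, w=22: +17·0.0833333° lon, +22·0.0416667° lat → SW at lon -98.5833°, lat -6.08333°.
Extended square 3, 4: +3·0.00833333° lon, +4·0.00416667° lat → SW at lon -98.5583°, lat -6.06667°.
Cell spans 0.00833333° lon × 0.00416667° lat.
south -6.06667, north -6.06250.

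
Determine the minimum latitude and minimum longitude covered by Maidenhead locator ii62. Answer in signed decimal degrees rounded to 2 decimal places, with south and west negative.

Field I=8, I=8: +8·20° lon, +8·10° lat → SW at lon -20°, lat -10°.
Square 6, 2: +6·2° lon, +2·1° lat → SW at lon -8°, lat -8°.
latitude -8.00, longitude -8.00.

-8.00, -8.00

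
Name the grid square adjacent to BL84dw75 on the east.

BL84dw85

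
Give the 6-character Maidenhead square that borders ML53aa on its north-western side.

ML43xb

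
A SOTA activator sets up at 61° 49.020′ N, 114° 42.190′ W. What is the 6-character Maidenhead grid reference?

DP21pt

Shift to the Maidenhead origin (180°W, 90°S): lon 65.2968, lat 151.8170.
Field: lon ⌊65.2968/20⌋ = 3 → D; lat ⌊151.8170/10⌋ = 15 → P.
Square: lon ⌊5.2968/2⌋ = 2; lat ⌊1.8170/1⌋ = 1.
Subsquare: lon ⌊1.2968/0.0833333⌋ = 15 → p; lat ⌊0.8170/0.0416667⌋ = 19 → t.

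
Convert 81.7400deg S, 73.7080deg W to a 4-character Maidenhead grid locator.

FA38

Shift to the Maidenhead origin (180°W, 90°S): lon 106.29, lat 8.26.
Field: 106.29/20 → 5 → F, 8.26/10 → 0 → A; chars FA.
Square: 6.29/2 → 3, 8.26/1 → 8; chars 38.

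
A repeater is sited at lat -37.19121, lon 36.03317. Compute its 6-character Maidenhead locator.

Add 180° to longitude and 90° to latitude: 216.0332, 52.8088.
Field (20°×10°, letters A–R): 216.0332/20 → 10 → K, 52.8088/10 → 5 → F; chars KF.
Square (2°×1°, digits 0–9): 16.0332/2 → 8, 2.8088/1 → 2; chars 82.
Subsquare (5′×2.5′, letters a–x): 0.0332/0.0833333 → 0 → a, 0.8088/0.0416667 → 19 → t; chars at.

KF82at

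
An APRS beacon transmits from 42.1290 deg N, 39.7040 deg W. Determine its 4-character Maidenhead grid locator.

Offset from 180°W / 90°S: lon 140.30°, lat 132.13°.
Field (20°×10°, letters A–R): lon ⌊140.30/20⌋ = 7 → H; lat ⌊132.13/10⌋ = 13 → N.
Square (2°×1°, digits 0–9): lon ⌊0.30/2⌋ = 0; lat ⌊2.13/1⌋ = 2.

HN02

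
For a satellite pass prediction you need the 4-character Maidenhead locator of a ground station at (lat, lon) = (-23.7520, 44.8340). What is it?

LG26

Add 180° to longitude and 90° to latitude: 224.83, 66.25.
Field (20°×10°, letters A–R): 224.83/20 → 11 → L, 66.25/10 → 6 → G; chars LG.
Square (2°×1°, digits 0–9): 4.83/2 → 2, 6.25/1 → 6; chars 26.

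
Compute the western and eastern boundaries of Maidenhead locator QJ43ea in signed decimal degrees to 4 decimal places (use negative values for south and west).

148.3333, 148.4167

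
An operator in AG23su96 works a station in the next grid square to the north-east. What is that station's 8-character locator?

AG23tu07

Longitude extended square 9; +1 → 10, wraps to 0, carry into subsquare.
Longitude subsquare s = 18; +1 → 19 = t.
Latitude extended square 6; +1 → 7.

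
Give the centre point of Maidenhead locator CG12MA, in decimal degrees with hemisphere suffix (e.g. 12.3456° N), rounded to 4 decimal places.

Field C=2, G=6: +2·20° lon, +6·10° lat → SW at lon -140°, lat -30°.
Square 1, 2: +1·2° lon, +2·1° lat → SW at lon -138°, lat -28°.
Subsquare m=12, a=0: +12·0.0833333° lon, +0·0.0416667° lat → SW at lon -137°, lat -28°.
Cell spans 0.0833333° lon × 0.0416667° lat. Centre is SW corner plus half of each.
latitude 27.9792° S, longitude 136.9583° W.

27.9792° S, 136.9583° W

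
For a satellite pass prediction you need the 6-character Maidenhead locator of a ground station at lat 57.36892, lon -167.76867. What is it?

AO67ci

Offset from 180°W / 90°S: lon 12.2313°, lat 147.3689°.
Field (20°×10°, letters A–R): lon ⌊12.2313/20⌋ = 0 → A; lat ⌊147.3689/10⌋ = 14 → O.
Square (2°×1°, digits 0–9): lon ⌊12.2313/2⌋ = 6; lat ⌊7.3689/1⌋ = 7.
Subsquare (5′×2.5′, letters a–x): lon ⌊0.2313/0.0833333⌋ = 2 → c; lat ⌊0.3689/0.0416667⌋ = 8 → i.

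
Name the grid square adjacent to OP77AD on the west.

OP67xd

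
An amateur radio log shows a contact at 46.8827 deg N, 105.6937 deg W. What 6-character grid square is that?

DN76dv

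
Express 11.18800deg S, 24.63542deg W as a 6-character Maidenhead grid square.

HH78qt

Add 180° to longitude and 90° to latitude: 155.3646, 78.8120.
Field: lon ⌊155.3646/20⌋ = 7 → H; lat ⌊78.8120/10⌋ = 7 → H.
Square: lon ⌊15.3646/2⌋ = 7; lat ⌊8.8120/1⌋ = 8.
Subsquare: lon ⌊1.3646/0.0833333⌋ = 16 → q; lat ⌊0.8120/0.0416667⌋ = 19 → t.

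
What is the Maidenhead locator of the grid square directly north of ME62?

Latitude square 2; +1 → 3.
The longitude characters are unchanged.

ME63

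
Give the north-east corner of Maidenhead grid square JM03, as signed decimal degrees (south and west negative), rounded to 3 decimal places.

34.000, 2.000

Field J=9, M=12: +9·20° lon, +12·10° lat → SW at lon 0°, lat 30°.
Square 0, 3: +0·2° lon, +3·1° lat → SW at lon 0°, lat 33°.
Cell spans 2° lon × 1° lat. NE corner is SW corner plus one full cell.
latitude 34.000, longitude 2.000.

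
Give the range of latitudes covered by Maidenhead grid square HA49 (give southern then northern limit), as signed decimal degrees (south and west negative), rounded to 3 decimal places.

Field H=7, A=0: +7·20° lon, +0·10° lat → SW at lon -40°, lat -90°.
Square 4, 9: +4·2° lon, +9·1° lat → SW at lon -32°, lat -81°.
Cell spans 2° lon × 1° lat.
south -81.000, north -80.000.

-81.000, -80.000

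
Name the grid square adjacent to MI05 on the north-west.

LI96

Longitude square 0; −1 → -1, wraps to 9, carry into field.
Longitude field M = 12; −1 → 11 = L.
Latitude square 5; +1 → 6.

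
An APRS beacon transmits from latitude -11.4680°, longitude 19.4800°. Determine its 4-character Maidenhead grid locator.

JH98

Shift to the Maidenhead origin (180°W, 90°S): lon 199.48, lat 78.53.
Field: 199.48/20 → 9 → J, 78.53/10 → 7 → H; chars JH.
Square: 19.48/2 → 9, 8.53/1 → 8; chars 98.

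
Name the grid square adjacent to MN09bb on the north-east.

Longitude subsquare b = 1; +1 → 2 = c.
Latitude subsquare b = 1; +1 → 2 = c.

MN09cc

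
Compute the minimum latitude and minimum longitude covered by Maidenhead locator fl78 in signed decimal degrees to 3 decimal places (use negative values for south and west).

28.000, -66.000

Field F=5, L=11: +5·20° lon, +11·10° lat → SW at lon -80°, lat 20°.
Square 7, 8: +7·2° lon, +8·1° lat → SW at lon -66°, lat 28°.
latitude 28.000, longitude -66.000.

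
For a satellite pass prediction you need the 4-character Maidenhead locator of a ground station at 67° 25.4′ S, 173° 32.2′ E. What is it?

Shift to the Maidenhead origin (180°W, 90°S): lon 353.54, lat 22.58.
Field: lon ⌊353.54/20⌋ = 17 → R; lat ⌊22.58/10⌋ = 2 → C.
Square: lon ⌊13.54/2⌋ = 6; lat ⌊2.58/1⌋ = 2.

RC62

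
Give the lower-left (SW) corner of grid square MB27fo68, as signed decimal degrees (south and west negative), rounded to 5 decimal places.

-72.38333, 64.46667

Field M=12, B=1: +12·20° lon, +1·10° lat → SW at lon 60°, lat -80°.
Square 2, 7: +2·2° lon, +7·1° lat → SW at lon 64°, lat -73°.
Subsquare f=5, o=14: +5·0.0833333° lon, +14·0.0416667° lat → SW at lon 64.4167°, lat -72.4167°.
Extended square 6, 8: +6·0.00833333° lon, +8·0.00416667° lat → SW at lon 64.4667°, lat -72.3833°.
latitude -72.38333, longitude 64.46667.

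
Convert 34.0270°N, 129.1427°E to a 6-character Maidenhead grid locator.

PM44na

Offset from 180°W / 90°S: lon 309.1427°, lat 124.0270°.
Field (20°×10°, letters A–R): 309.1427/20 → 15 → P, 124.0270/10 → 12 → M; chars PM.
Square (2°×1°, digits 0–9): 9.1427/2 → 4, 4.0270/1 → 4; chars 44.
Subsquare (5′×2.5′, letters a–x): 1.1427/0.0833333 → 13 → n, 0.0270/0.0416667 → 0 → a; chars na.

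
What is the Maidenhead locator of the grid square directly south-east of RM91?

Longitude square 9; +1 → 10, wraps to 0, carry into field.
Longitude field R = 17; +1 → 18, wraps to 0 = A, wrapping around the antimeridian.
Latitude square 1; −1 → 0.

AM00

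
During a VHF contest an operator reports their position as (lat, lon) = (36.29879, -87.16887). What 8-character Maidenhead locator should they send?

Add 180° to longitude and 90° to latitude: 92.83113, 126.29879.
Field: 92.83113/20 → 4 → E, 126.29879/10 → 12 → M; chars EM.
Square: 12.83113/2 → 6, 6.29879/1 → 6; chars 66.
Subsquare: 0.83113/0.0833333 → 9 → j, 0.29879/0.0416667 → 7 → h; chars jh.
Extended square: 0.08113/0.00833333 → 9, 0.00712/0.00416667 → 1; chars 91.

EM66jh91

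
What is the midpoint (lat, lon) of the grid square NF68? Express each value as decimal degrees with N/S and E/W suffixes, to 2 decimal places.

Field N=13, F=5: +13·20° lon, +5·10° lat → SW at lon 80°, lat -40°.
Square 6, 8: +6·2° lon, +8·1° lat → SW at lon 92°, lat -32°.
Cell spans 2° lon × 1° lat. Centre is SW corner plus half of each.
latitude 31.50° S, longitude 93.00° E.

31.50° S, 93.00° E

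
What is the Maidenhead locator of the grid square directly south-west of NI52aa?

NI41xx

Longitude subsquare a = 0; −1 → -1, wraps to 23 = x, carry into square.
Longitude square 5; −1 → 4.
Latitude subsquare a = 0; −1 → -1, wraps to 23 = x, carry into square.
Latitude square 2; −1 → 1.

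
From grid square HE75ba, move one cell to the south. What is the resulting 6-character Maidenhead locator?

HE74bx

Latitude subsquare a = 0; −1 → -1, wraps to 23 = x, carry into square.
Latitude square 5; −1 → 4.
The longitude characters are unchanged.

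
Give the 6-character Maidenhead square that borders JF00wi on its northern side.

Latitude subsquare i = 8; +1 → 9 = j.
The longitude characters are unchanged.

JF00wj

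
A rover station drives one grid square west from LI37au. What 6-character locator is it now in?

LI27xu

Longitude subsquare a = 0; −1 → -1, wraps to 23 = x, carry into square.
Longitude square 3; −1 → 2.
The latitude characters are unchanged.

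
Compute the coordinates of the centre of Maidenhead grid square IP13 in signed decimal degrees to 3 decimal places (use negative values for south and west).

63.500, -17.000

Field I=8, P=15: +8·20° lon, +15·10° lat → SW at lon -20°, lat 60°.
Square 1, 3: +1·2° lon, +3·1° lat → SW at lon -18°, lat 63°.
Cell spans 2° lon × 1° lat. Centre is SW corner plus half of each.
latitude 63.500, longitude -17.000.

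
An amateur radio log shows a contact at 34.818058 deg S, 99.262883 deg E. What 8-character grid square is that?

NF95pe13

Shift to the Maidenhead origin (180°W, 90°S): lon 279.26288, lat 55.18194.
Field (20°×10°, letters A–R): 279.26288/20 → 13 → N, 55.18194/10 → 5 → F; chars NF.
Square (2°×1°, digits 0–9): 19.26288/2 → 9, 5.18194/1 → 5; chars 95.
Subsquare (5′×2.5′, letters a–x): 1.26288/0.0833333 → 15 → p, 0.18194/0.0416667 → 4 → e; chars pe.
Extended square (30″×15″, digits 0–9): 0.01288/0.00833333 → 1, 0.01528/0.00416667 → 3; chars 13.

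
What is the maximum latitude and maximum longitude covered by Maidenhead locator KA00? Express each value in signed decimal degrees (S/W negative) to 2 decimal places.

Field K=10, A=0: +10·20° lon, +0·10° lat → SW at lon 20°, lat -90°.
Square 0, 0: +0·2° lon, +0·1° lat → SW at lon 20°, lat -90°.
Cell spans 2° lon × 1° lat. NE corner is SW corner plus one full cell.
latitude -89.00, longitude 22.00.

-89.00, 22.00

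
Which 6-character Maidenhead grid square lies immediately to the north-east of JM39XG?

JM49ah

Longitude subsquare x = 23; +1 → 24, wraps to 0 = a, carry into square.
Longitude square 3; +1 → 4.
Latitude subsquare g = 6; +1 → 7 = h.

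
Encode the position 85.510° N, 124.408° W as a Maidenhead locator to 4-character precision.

CR75

Shift to the Maidenhead origin (180°W, 90°S): lon 55.59, lat 175.51.
Field: lon ⌊55.59/20⌋ = 2 → C; lat ⌊175.51/10⌋ = 17 → R.
Square: lon ⌊15.59/2⌋ = 7; lat ⌊5.51/1⌋ = 5.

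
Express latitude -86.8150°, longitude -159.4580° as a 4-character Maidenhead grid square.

BA03

Shift to the Maidenhead origin (180°W, 90°S): lon 20.54, lat 3.19.
Field: 20.54/20 → 1 → B, 3.19/10 → 0 → A; chars BA.
Square: 0.54/2 → 0, 3.19/1 → 3; chars 03.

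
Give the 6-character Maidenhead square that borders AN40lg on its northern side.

Latitude subsquare g = 6; +1 → 7 = h.
The longitude characters are unchanged.

AN40lh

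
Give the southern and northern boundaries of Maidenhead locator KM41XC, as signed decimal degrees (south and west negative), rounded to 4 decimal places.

31.0833, 31.1250

Field K=10, M=12: +10·20° lon, +12·10° lat → SW at lon 20°, lat 30°.
Square 4, 1: +4·2° lon, +1·1° lat → SW at lon 28°, lat 31°.
Subsquare x=23, c=2: +23·0.0833333° lon, +2·0.0416667° lat → SW at lon 29.9167°, lat 31.0833°.
Cell spans 0.0833333° lon × 0.0416667° lat.
south 31.0833, north 31.1250.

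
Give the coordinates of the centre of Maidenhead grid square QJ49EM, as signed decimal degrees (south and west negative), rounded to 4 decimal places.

Field Q=16, J=9: +16·20° lon, +9·10° lat → SW at lon 140°, lat 0°.
Square 4, 9: +4·2° lon, +9·1° lat → SW at lon 148°, lat 9°.
Subsquare e=4, m=12: +4·0.0833333° lon, +12·0.0416667° lat → SW at lon 148.333°, lat 9.5°.
Cell spans 0.0833333° lon × 0.0416667° lat. Centre is SW corner plus half of each.
latitude 9.5208, longitude 148.3750.

9.5208, 148.3750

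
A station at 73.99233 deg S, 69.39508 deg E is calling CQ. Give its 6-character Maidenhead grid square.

MB46qa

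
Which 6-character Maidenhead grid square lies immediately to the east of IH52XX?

Longitude subsquare x = 23; +1 → 24, wraps to 0 = a, carry into square.
Longitude square 5; +1 → 6.
The latitude characters are unchanged.

IH62ax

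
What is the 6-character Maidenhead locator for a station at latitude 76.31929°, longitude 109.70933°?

Add 180° to longitude and 90° to latitude: 289.7093, 166.3193.
Field: lon ⌊289.7093/20⌋ = 14 → O; lat ⌊166.3193/10⌋ = 16 → Q.
Square: lon ⌊9.7093/2⌋ = 4; lat ⌊6.3193/1⌋ = 6.
Subsquare: lon ⌊1.7093/0.0833333⌋ = 20 → u; lat ⌊0.3193/0.0416667⌋ = 7 → h.

OQ46uh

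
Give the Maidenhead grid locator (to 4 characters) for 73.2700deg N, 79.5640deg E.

Shift to the Maidenhead origin (180°W, 90°S): lon 259.56, lat 163.27.
Field: 259.56/20 → 12 → M, 163.27/10 → 16 → Q; chars MQ.
Square: 19.56/2 → 9, 3.27/1 → 3; chars 93.

MQ93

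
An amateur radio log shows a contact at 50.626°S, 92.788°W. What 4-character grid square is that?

ED39

Add 180° to longitude and 90° to latitude: 87.21, 39.37.
Field (20°×10°, letters A–R): lon ⌊87.21/20⌋ = 4 → E; lat ⌊39.37/10⌋ = 3 → D.
Square (2°×1°, digits 0–9): lon ⌊7.21/2⌋ = 3; lat ⌊9.37/1⌋ = 9.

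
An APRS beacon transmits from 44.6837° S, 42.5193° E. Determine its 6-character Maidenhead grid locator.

Add 180° to longitude and 90° to latitude: 222.5193, 45.3163.
Field (20°×10°, letters A–R): 222.5193/20 → 11 → L, 45.3163/10 → 4 → E; chars LE.
Square (2°×1°, digits 0–9): 2.5193/2 → 1, 5.3163/1 → 5; chars 15.
Subsquare (5′×2.5′, letters a–x): 0.5193/0.0833333 → 6 → g, 0.3163/0.0416667 → 7 → h; chars gh.

LE15gh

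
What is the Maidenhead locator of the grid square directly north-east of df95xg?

EF05ah

Longitude subsquare x = 23; +1 → 24, wraps to 0 = a, carry into square.
Longitude square 9; +1 → 10, wraps to 0, carry into field.
Longitude field D = 3; +1 → 4 = E.
Latitude subsquare g = 6; +1 → 7 = h.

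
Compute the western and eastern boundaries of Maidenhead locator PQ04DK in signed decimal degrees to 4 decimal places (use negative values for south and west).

120.2500, 120.3333

Field P=15, Q=16: +15·20° lon, +16·10° lat → SW at lon 120°, lat 70°.
Square 0, 4: +0·2° lon, +4·1° lat → SW at lon 120°, lat 74°.
Subsquare d=3, k=10: +3·0.0833333° lon, +10·0.0416667° lat → SW at lon 120.25°, lat 74.4167°.
Cell spans 0.0833333° lon × 0.0416667° lat.
west 120.2500, east 120.3333.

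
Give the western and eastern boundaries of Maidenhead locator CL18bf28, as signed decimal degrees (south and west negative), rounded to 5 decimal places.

-137.90000, -137.89167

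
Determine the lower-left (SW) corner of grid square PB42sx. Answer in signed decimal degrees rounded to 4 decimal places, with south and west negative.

Field P=15, B=1: +15·20° lon, +1·10° lat → SW at lon 120°, lat -80°.
Square 4, 2: +4·2° lon, +2·1° lat → SW at lon 128°, lat -78°.
Subsquare s=18, x=23: +18·0.0833333° lon, +23·0.0416667° lat → SW at lon 129.5°, lat -77.0417°.
latitude -77.0417, longitude 129.5000.

-77.0417, 129.5000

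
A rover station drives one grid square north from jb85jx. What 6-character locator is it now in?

JB86ja

Latitude subsquare x = 23; +1 → 24, wraps to 0 = a, carry into square.
Latitude square 5; +1 → 6.
The longitude characters are unchanged.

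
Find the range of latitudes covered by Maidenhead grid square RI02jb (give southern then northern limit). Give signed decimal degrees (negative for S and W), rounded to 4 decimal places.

Field R=17, I=8: +17·20° lon, +8·10° lat → SW at lon 160°, lat -10°.
Square 0, 2: +0·2° lon, +2·1° lat → SW at lon 160°, lat -8°.
Subsquare j=9, b=1: +9·0.0833333° lon, +1·0.0416667° lat → SW at lon 160.75°, lat -7.95833°.
Cell spans 0.0833333° lon × 0.0416667° lat.
south -7.9583, north -7.9167.

-7.9583, -7.9167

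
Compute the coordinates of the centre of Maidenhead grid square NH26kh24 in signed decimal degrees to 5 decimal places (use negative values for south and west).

Field N=13, H=7: +13·20° lon, +7·10° lat → SW at lon 80°, lat -20°.
Square 2, 6: +2·2° lon, +6·1° lat → SW at lon 84°, lat -14°.
Subsquare k=10, h=7: +10·0.0833333° lon, +7·0.0416667° lat → SW at lon 84.8333°, lat -13.7083°.
Extended square 2, 4: +2·0.00833333° lon, +4·0.00416667° lat → SW at lon 84.85°, lat -13.6917°.
Cell spans 0.00833333° lon × 0.00416667° lat. Centre is SW corner plus half of each.
latitude -13.68958, longitude 84.85417.

-13.68958, 84.85417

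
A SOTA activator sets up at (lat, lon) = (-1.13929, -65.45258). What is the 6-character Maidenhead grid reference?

FI78gu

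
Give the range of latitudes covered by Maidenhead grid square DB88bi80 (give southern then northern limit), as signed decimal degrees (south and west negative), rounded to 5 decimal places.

-71.66667, -71.66250

Field D=3, B=1: +3·20° lon, +1·10° lat → SW at lon -120°, lat -80°.
Square 8, 8: +8·2° lon, +8·1° lat → SW at lon -104°, lat -72°.
Subsquare b=1, i=8: +1·0.0833333° lon, +8·0.0416667° lat → SW at lon -103.917°, lat -71.6667°.
Extended square 8, 0: +8·0.00833333° lon, +0·0.00416667° lat → SW at lon -103.85°, lat -71.6667°.
Cell spans 0.00833333° lon × 0.00416667° lat.
south -71.66667, north -71.66250.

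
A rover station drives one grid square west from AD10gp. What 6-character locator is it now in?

Longitude subsquare g = 6; −1 → 5 = f.
The latitude characters are unchanged.

AD10fp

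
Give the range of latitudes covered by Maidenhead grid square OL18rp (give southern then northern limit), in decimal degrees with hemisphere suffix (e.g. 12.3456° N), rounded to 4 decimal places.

Field O=14, L=11: +14·20° lon, +11·10° lat → SW at lon 100°, lat 20°.
Square 1, 8: +1·2° lon, +8·1° lat → SW at lon 102°, lat 28°.
Subsquare r=17, p=15: +17·0.0833333° lon, +15·0.0416667° lat → SW at lon 103.417°, lat 28.625°.
Cell spans 0.0833333° lon × 0.0416667° lat.
south 28.6250° N, north 28.6667° N.

28.6250° N, 28.6667° N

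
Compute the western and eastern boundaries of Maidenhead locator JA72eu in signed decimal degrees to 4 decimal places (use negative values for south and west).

Field J=9, A=0: +9·20° lon, +0·10° lat → SW at lon 0°, lat -90°.
Square 7, 2: +7·2° lon, +2·1° lat → SW at lon 14°, lat -88°.
Subsquare e=4, u=20: +4·0.0833333° lon, +20·0.0416667° lat → SW at lon 14.3333°, lat -87.1667°.
Cell spans 0.0833333° lon × 0.0416667° lat.
west 14.3333, east 14.4167.

14.3333, 14.4167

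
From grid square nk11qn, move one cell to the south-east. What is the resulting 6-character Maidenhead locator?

NK11rm

Longitude subsquare q = 16; +1 → 17 = r.
Latitude subsquare n = 13; −1 → 12 = m.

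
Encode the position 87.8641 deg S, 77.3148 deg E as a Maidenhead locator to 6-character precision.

Shift to the Maidenhead origin (180°W, 90°S): lon 257.3148, lat 2.1359.
Field: lon ⌊257.3148/20⌋ = 12 → M; lat ⌊2.1359/10⌋ = 0 → A.
Square: lon ⌊17.3148/2⌋ = 8; lat ⌊2.1359/1⌋ = 2.
Subsquare: lon ⌊1.3148/0.0833333⌋ = 15 → p; lat ⌊0.1359/0.0416667⌋ = 3 → d.

MA82pd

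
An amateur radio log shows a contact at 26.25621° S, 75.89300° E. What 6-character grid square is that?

MG73wr

Add 180° to longitude and 90° to latitude: 255.8930, 63.7438.
Field (20°×10°, letters A–R): 255.8930/20 → 12 → M, 63.7438/10 → 6 → G; chars MG.
Square (2°×1°, digits 0–9): 15.8930/2 → 7, 3.7438/1 → 3; chars 73.
Subsquare (5′×2.5′, letters a–x): 1.8930/0.0833333 → 22 → w, 0.7438/0.0416667 → 17 → r; chars wr.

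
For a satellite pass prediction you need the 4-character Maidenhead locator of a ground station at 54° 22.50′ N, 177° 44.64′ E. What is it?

RO84

Offset from 180°W / 90°S: lon 357.74°, lat 144.38°.
Field: 357.74/20 → 17 → R, 144.38/10 → 14 → O; chars RO.
Square: 17.74/2 → 8, 4.38/1 → 4; chars 84.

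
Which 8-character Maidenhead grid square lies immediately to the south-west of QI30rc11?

Longitude extended square 1; −1 → 0.
Latitude extended square 1; −1 → 0.

QI30rc00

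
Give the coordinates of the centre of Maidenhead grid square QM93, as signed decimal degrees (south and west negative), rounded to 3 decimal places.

33.500, 159.000

Field Q=16, M=12: +16·20° lon, +12·10° lat → SW at lon 140°, lat 30°.
Square 9, 3: +9·2° lon, +3·1° lat → SW at lon 158°, lat 33°.
Cell spans 2° lon × 1° lat. Centre is SW corner plus half of each.
latitude 33.500, longitude 159.000.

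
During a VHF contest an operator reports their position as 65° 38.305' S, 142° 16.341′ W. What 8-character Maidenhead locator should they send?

Shift to the Maidenhead origin (180°W, 90°S): lon 37.72765, lat 24.36158.
Field: 37.72765/20 → 1 → B, 24.36158/10 → 2 → C; chars BC.
Square: 17.72765/2 → 8, 4.36158/1 → 4; chars 84.
Subsquare: 1.72765/0.0833333 → 20 → u, 0.36158/0.0416667 → 8 → i; chars ui.
Extended square: 0.06098/0.00833333 → 7, 0.02825/0.00416667 → 6; chars 76.

BC84ui76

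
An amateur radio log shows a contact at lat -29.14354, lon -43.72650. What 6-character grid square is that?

GG80du

Add 180° to longitude and 90° to latitude: 136.2735, 60.8565.
Field (20°×10°, letters A–R): 136.2735/20 → 6 → G, 60.8565/10 → 6 → G; chars GG.
Square (2°×1°, digits 0–9): 16.2735/2 → 8, 0.8565/1 → 0; chars 80.
Subsquare (5′×2.5′, letters a–x): 0.2735/0.0833333 → 3 → d, 0.8565/0.0416667 → 20 → u; chars du.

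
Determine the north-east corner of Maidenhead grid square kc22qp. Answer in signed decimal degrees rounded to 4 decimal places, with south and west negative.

Field K=10, C=2: +10·20° lon, +2·10° lat → SW at lon 20°, lat -70°.
Square 2, 2: +2·2° lon, +2·1° lat → SW at lon 24°, lat -68°.
Subsquare q=16, p=15: +16·0.0833333° lon, +15·0.0416667° lat → SW at lon 25.3333°, lat -67.375°.
Cell spans 0.0833333° lon × 0.0416667° lat. NE corner is SW corner plus one full cell.
latitude -67.3333, longitude 25.4167.

-67.3333, 25.4167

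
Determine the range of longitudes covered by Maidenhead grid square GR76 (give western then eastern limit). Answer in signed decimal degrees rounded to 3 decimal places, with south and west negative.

-46.000, -44.000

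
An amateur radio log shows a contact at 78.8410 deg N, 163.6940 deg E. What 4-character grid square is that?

RQ18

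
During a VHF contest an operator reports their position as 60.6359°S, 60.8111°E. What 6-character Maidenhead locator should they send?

Shift to the Maidenhead origin (180°W, 90°S): lon 240.8111, lat 29.3641.
Field (20°×10°, letters A–R): 240.8111/20 → 12 → M, 29.3641/10 → 2 → C; chars MC.
Square (2°×1°, digits 0–9): 0.8111/2 → 0, 9.3641/1 → 9; chars 09.
Subsquare (5′×2.5′, letters a–x): 0.8111/0.0833333 → 9 → j, 0.3641/0.0416667 → 8 → i; chars ji.

MC09ji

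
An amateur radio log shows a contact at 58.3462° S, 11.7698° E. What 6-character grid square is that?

Shift to the Maidenhead origin (180°W, 90°S): lon 191.7698, lat 31.6538.
Field: lon ⌊191.7698/20⌋ = 9 → J; lat ⌊31.6538/10⌋ = 3 → D.
Square: lon ⌊11.7698/2⌋ = 5; lat ⌊1.6538/1⌋ = 1.
Subsquare: lon ⌊1.7698/0.0833333⌋ = 21 → v; lat ⌊0.6538/0.0416667⌋ = 15 → p.

JD51vp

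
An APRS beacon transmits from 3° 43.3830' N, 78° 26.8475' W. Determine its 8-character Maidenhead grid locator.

Add 180° to longitude and 90° to latitude: 101.55254, 93.72305.
Field: 101.55254/20 → 5 → F, 93.72305/10 → 9 → J; chars FJ.
Square: 1.55254/2 → 0, 3.72305/1 → 3; chars 03.
Subsquare: 1.55254/0.0833333 → 18 → s, 0.72305/0.0416667 → 17 → r; chars sr.
Extended square: 0.05254/0.00833333 → 6, 0.01472/0.00416667 → 3; chars 63.

FJ03sr63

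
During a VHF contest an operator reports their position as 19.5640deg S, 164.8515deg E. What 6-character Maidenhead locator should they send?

RH20kk

Shift to the Maidenhead origin (180°W, 90°S): lon 344.8515, lat 70.4360.
Field (20°×10°, letters A–R): lon ⌊344.8515/20⌋ = 17 → R; lat ⌊70.4360/10⌋ = 7 → H.
Square (2°×1°, digits 0–9): lon ⌊4.8515/2⌋ = 2; lat ⌊0.4360/1⌋ = 0.
Subsquare (5′×2.5′, letters a–x): lon ⌊0.8515/0.0833333⌋ = 10 → k; lat ⌊0.4360/0.0416667⌋ = 10 → k.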